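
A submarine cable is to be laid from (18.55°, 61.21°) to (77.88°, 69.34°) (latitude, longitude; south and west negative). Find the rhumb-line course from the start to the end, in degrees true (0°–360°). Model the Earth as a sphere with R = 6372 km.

Δψ = ln[tan(π/4+φ₂/2)/tan(π/4+φ₁/2)] = +1.9132
Δλ = +0.1419 rad (taken the short way round)
course = atan2(Δλ, Δψ) = 4.24°

4.2°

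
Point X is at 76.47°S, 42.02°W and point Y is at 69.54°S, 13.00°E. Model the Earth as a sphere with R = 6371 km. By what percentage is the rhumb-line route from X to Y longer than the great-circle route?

Great circle: σ = 0.2916 rad → d_gc = Rσ = 1857.5 km
Rhumb: Δφ = +0.1210, Δλ = +0.9603, Δψ = +0.4196, q = Δφ/Δψ = 0.2882 → d_rh = R√(Δφ²+q²Δλ²) = 1924.5 km
Excess = (1924.5 − 1857.5) / 1857.5 = 67.0 / 1857.5 = 3.61% ≈ 3.6%

3.6%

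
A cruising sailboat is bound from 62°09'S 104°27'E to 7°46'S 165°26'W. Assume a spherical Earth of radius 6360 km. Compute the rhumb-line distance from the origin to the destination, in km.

Rhumb course C = atan2(Δλ, Δψ) with Δψ = ln[tan(π/4+φ₂/2)/tan(π/4+φ₁/2)] = +1.2586, Δλ = +1.5728 → C = 51.33°
d = R·|Δφ| / |cos C| = 6360·0.94917 / 0.62480 = 9662 km

9662 km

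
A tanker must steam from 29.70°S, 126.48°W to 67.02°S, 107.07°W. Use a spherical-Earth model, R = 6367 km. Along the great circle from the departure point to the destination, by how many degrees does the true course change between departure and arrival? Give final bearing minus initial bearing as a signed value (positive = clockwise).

At departure: θ₁ = atan2(sin Δλ cos φ₂, cos φ₁ sin φ₂ − sin φ₁ cos φ₂ cos Δλ) = 168.13°
At arrival: θ₂ = atan2(sin Δλ cos φ₁, −cos φ₂ sin φ₁ + sin φ₂ cos φ₁ cos Δλ) = 152.76°
Δθ = θ₂ − θ₁ = -15.4°

-15.4°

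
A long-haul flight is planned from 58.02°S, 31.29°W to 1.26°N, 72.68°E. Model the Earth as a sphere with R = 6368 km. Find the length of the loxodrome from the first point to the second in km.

Δψ = ln[tan(π/4+φ₂/2)/tan(π/4+φ₁/2)] = +1.2718;  Δφ = +1.0346 rad,  Δλ = +1.8146 rad
q = Δφ/Δψ = 0.8135
d = R·√(Δφ² + q²Δλ²) = 6368·1.80268 = 11479 km

11479 km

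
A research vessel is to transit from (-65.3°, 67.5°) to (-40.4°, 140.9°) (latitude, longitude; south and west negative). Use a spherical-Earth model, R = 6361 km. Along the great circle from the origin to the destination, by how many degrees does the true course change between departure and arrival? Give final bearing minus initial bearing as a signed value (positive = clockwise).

At departure: θ₁ = atan2(sin Δλ cos φ₂, cos φ₁ sin φ₂ − sin φ₁ cos φ₂ cos Δλ) = 95.73°
At arrival: θ₂ = atan2(sin Δλ cos φ₁, −cos φ₂ sin φ₁ + sin φ₂ cos φ₁ cos Δλ) = 33.09°
Δθ = θ₂ − θ₁ = -62.6°

-62.6°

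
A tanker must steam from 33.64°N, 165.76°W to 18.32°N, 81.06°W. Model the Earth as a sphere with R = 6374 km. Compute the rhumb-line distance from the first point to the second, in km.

Rhumb course C = atan2(Δλ, Δψ) with Δψ = ln[tan(π/4+φ₂/2)/tan(π/4+φ₁/2)] = -0.2988, Δλ = +1.4783 → C = 101.43°
d = R·|Δφ| / |cos C| = 6374·0.26738 / 0.19809 = 8604 km

8604 km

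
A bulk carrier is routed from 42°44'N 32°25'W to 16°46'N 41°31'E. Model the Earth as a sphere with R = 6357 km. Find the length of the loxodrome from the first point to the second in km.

Rhumb course C = atan2(Δλ, Δψ) with Δψ = ln[tan(π/4+φ₂/2)/tan(π/4+φ₁/2)] = -0.5296, Δλ = +1.2904 → C = 112.31°
d = R·|Δφ| / |cos C| = 6357·0.45320 / 0.37968 = 7588 km

7588 km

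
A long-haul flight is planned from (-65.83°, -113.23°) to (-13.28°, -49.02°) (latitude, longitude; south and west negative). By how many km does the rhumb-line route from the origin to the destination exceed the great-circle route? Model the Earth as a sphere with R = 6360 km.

Great circle: cos σ = sin φ₁ sin φ₂ + cos φ₁ cos φ₂ cos Δλ,  σ = 1.1778 rad → d_gc = 7490.9 km
Rhumb line: Δψ = +1.3074, q = Δφ/Δψ = 0.7015, d_rh = R√(Δφ²+q²Δλ²) = 7682.9 km
Excess = 7682.9 − 7490.9 = 192.0 ≈ 192 km

192 km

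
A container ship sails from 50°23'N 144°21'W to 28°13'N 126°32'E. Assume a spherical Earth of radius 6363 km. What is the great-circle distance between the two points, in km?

Haversine: a = sin²(Δφ/2)+cos φ₁ cos φ₂ sin²(Δλ/2) = 0.31356;  σ = 2·atan2(√a,√(1−a))
σ = 68.107° → d = Rσ = 6363·1.18869 = 7564 km

7564 km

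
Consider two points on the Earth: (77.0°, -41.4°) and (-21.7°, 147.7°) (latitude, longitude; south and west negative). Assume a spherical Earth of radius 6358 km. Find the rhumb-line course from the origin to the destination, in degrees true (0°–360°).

229.4°

Meridional parts: M(φ₁)=+2.1721, M(φ₂)=-0.3881 → ΔM = -2.5603;  Δλ = -2.9828 rad
tan C = Δλ / ΔM = +1.1650 → C = 229.36°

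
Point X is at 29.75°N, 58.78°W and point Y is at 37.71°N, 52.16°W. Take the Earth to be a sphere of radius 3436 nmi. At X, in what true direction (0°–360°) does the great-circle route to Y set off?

N = sin Δλ·cos φ₂ = +0.0912;  D = cos φ₁ sin φ₂ − sin φ₁ cos φ₂ cos Δλ = +0.1411
initial course = atan2(N, D) = 32.88°

32.9°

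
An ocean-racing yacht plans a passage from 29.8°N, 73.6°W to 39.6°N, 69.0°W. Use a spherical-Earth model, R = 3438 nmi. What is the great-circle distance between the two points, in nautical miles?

cos σ = sin φ₁ sin φ₂ + cos φ₁ cos φ₂ cos Δλ
      = sin(29.80°)sin(39.60°) + cos(29.80°)cos(39.60°)cos(4.60°) = 0.9833
σ = 10.500° → d = Rσ = 3438·0.18326 = 630 nmi

630 nmi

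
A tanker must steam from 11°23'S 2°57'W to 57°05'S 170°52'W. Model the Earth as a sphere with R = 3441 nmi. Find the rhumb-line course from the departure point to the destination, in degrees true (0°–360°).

Δψ = ln[tan(π/4+φ₂/2)/tan(π/4+φ₁/2)] = -1.0194
Δλ = -2.9307 rad (taken the short way round)
course = atan2(Δλ, Δψ) = 250.82°

250.8°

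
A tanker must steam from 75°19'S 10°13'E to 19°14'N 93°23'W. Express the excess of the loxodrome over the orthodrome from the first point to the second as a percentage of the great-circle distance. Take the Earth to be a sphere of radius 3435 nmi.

5.8%

Great circle: σ = 1.9551 rad → d_gc = Rσ = 6715.8 nmi
Rhumb: Δφ = +1.6502, Δλ = -1.8082, Δψ = +2.3913, q = Δφ/Δψ = 0.6901 → d_rh = R√(Δφ²+q²Δλ²) = 7106.5 nmi
Excess = (7106.5 − 6715.8) / 6715.8 = 390.7 / 6715.8 = 5.82% ≈ 5.8%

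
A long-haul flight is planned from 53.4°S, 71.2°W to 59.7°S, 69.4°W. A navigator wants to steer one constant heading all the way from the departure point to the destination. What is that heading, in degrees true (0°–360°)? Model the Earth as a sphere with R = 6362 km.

Δψ = ln[tan(π/4+φ₂/2)/tan(π/4+φ₁/2)] = -0.2000
Δλ = +0.0314 rad (taken the short way round)
course = atan2(Δλ, Δψ) = 171.07°

171.1°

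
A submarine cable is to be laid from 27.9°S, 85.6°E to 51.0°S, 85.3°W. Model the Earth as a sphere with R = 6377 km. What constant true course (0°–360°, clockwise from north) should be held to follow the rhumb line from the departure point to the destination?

259.9°

Δψ = ln[tan(π/4+φ₂/2)/tan(π/4+φ₁/2)] = -0.5307
Δλ = -2.9828 rad (taken the short way round)
course = atan2(Δλ, Δψ) = 259.91°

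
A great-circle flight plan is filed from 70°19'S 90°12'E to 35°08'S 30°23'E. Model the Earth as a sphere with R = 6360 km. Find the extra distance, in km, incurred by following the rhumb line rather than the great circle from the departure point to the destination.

162 km

Great circle: cos σ = sin φ₁ sin φ₂ + cos φ₁ cos φ₂ cos Δλ,  σ = 0.8226 rad → d_gc = 5231.5 km
Rhumb line: Δψ = +1.0960, q = Δφ/Δψ = 0.5603, d_rh = R√(Δφ²+q²Δλ²) = 5393.7 km
Excess = 5393.7 − 5231.5 = 162.2 ≈ 162 km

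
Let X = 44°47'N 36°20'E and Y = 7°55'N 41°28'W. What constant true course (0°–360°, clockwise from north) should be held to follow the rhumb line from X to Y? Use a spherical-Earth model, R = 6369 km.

241.5°

Meridional parts: M(φ₁)=+0.8760, M(φ₂)=+0.1386 → ΔM = -0.7374;  Δλ = -1.3579 rad
tan C = Δλ / ΔM = +1.8414 → C = 241.49°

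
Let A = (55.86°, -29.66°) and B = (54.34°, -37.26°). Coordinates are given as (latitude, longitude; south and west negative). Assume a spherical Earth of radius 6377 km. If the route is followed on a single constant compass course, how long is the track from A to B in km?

Rhumb course C = atan2(Δλ, Δψ) with Δψ = ln[tan(π/4+φ₂/2)/tan(π/4+φ₁/2)] = -0.0464, Δλ = -0.1326 → C = 250.73°
d = R·|Δφ| / |cos C| = 6377·0.02653 / 0.33003 = 513 km

513 km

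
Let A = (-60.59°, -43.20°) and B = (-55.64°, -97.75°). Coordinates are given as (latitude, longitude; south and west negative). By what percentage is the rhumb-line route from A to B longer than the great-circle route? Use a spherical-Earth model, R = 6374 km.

Great circle: σ = 0.4952 rad → d_gc = Rσ = 3156.5 km
Rhumb: Δφ = +0.0864, Δλ = -0.9521, Δψ = +0.1639, q = Δφ/Δψ = 0.5272 → d_rh = R√(Δφ²+q²Δλ²) = 3246.4 km
Excess = (3246.4 − 3156.5) / 3156.5 = 89.9 / 3156.5 = 2.848% ≈ 2.8%

2.8%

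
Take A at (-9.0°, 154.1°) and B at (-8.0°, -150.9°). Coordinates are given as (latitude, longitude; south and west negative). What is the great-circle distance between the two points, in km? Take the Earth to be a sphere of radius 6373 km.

6046 km

Haversine: a = sin²(Δφ/2)+cos φ₁ cos φ₂ sin²(Δλ/2) = 0.20861;  σ = 2·atan2(√a,√(1−a))
σ = 54.354° → d = Rσ = 6373·0.94866 = 6046 km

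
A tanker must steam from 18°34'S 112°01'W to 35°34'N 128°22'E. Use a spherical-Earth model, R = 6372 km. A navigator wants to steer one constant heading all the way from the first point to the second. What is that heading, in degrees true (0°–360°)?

Meridional parts: M(φ₁)=-0.3299, M(φ₂)=+0.6650 → ΔM = +0.9948;  Δλ = -2.0877 rad
tan C = Δλ / ΔM = -2.0986 → C = 295.48°

295.5°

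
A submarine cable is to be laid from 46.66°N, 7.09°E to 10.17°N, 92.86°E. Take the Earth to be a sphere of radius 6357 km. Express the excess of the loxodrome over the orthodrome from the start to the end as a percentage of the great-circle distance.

Great circle: σ = 1.3916 rad → d_gc = Rσ = 8846.4 km
Rhumb: Δφ = -0.6369, Δλ = +1.4970, Δψ = -0.7445, q = Δφ/Δψ = 0.8554 → d_rh = R√(Δφ²+q²Δλ²) = 9091.5 km
Excess = (9091.5 − 8846.4) / 8846.4 = 245.1 / 8846.4 = 2.77% ≈ 2.8%

2.8%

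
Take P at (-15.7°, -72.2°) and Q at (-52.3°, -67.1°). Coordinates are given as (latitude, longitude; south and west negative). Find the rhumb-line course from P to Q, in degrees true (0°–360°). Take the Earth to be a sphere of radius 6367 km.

173.6°

Meridional parts: M(φ₁)=-0.2775, M(φ₂)=-1.0747 → ΔM = -0.7972;  Δλ = +0.0890 rad
tan C = Δλ / ΔM = -0.1117 → C = 173.63°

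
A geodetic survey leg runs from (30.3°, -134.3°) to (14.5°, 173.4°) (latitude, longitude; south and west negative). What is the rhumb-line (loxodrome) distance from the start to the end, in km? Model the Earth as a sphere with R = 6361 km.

5626 km

Rhumb course C = atan2(Δλ, Δψ) with Δψ = ln[tan(π/4+φ₂/2)/tan(π/4+φ₁/2)] = -0.2995, Δλ = -0.9128 → C = 251.83°
d = R·|Δφ| / |cos C| = 6361·0.27576 / 0.31180 = 5626 km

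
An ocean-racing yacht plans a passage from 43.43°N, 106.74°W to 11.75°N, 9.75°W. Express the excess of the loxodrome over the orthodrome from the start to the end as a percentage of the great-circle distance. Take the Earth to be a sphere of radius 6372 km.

Great circle: σ = 1.5173 rad → d_gc = Rσ = 9668.2 km
Rhumb: Δφ = -0.5529, Δλ = +1.6928, Δψ = -0.6366, q = Δφ/Δψ = 0.8685 → d_rh = R√(Δφ²+q²Δλ²) = 10009.1 km
Excess = (10009.1 − 9668.2) / 9668.2 = 340.9 / 9668.2 = 3.53% ≈ 3.5%

3.5%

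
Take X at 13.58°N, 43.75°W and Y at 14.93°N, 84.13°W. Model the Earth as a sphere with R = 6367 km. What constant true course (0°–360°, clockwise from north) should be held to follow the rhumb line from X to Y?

Meridional parts: M(φ₁)=+0.2393, M(φ₂)=+0.2636 → ΔM = +0.0243;  Δλ = -0.7048 rad
tan C = Δλ / ΔM = -28.9894 → C = 271.98°

272.0°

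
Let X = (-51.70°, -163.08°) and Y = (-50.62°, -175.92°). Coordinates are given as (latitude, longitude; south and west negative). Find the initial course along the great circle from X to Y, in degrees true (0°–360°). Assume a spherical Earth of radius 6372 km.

272.6°

N = sin Δλ·cos φ₂ = -0.1410;  D = cos φ₁ sin φ₂ − sin φ₁ cos φ₂ cos Δλ = +0.0064
initial course = atan2(N, D) = 272.60°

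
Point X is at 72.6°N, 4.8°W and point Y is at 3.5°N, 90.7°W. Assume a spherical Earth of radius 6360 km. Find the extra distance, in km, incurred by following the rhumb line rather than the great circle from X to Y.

Great circle: cos σ = sin φ₁ sin φ₂ + cos φ₁ cos φ₂ cos Δλ,  σ = 1.4911 rad → d_gc = 9483.5 km
Rhumb line: Δψ = -1.8161, q = Δφ/Δψ = 0.6641, d_rh = R√(Δφ²+q²Δλ²) = 9946.4 km
Excess = 9946.4 − 9483.5 = 462.9 ≈ 463 km

463 km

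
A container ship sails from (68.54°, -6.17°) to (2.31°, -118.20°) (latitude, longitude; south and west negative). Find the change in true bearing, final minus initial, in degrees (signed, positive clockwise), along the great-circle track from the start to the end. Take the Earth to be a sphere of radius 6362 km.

Initial bearing θ₁ = atan2(sin Δλ cos φ₂, cos φ₁ sin φ₂ − sin φ₁ cos φ₂ cos Δλ) = 291.43°
Final bearing θ₂ = (initial bearing from the destination back to the start) + 180° = 199.93°
Δθ = θ₂ − θ₁ = -91.5°

-91.5°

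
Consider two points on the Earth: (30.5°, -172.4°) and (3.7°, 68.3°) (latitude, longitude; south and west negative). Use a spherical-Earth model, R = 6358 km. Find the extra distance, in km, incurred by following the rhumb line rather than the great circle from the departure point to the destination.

Great circle: cos σ = sin φ₁ sin φ₂ + cos φ₁ cos φ₂ cos Δλ,  σ = 1.9693 rad → d_gc = 12520.8 km
Rhumb line: Δψ = -0.4948, q = Δφ/Δψ = 0.9454, d_rh = R√(Δφ²+q²Δλ²) = 12863.6 km
Excess = 12863.6 − 12520.8 = 342.8 ≈ 343 km

343 km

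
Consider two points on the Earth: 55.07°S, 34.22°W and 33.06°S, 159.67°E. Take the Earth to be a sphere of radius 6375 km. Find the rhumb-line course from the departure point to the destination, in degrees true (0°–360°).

280.6°

Meridional parts: M(φ₁)=-1.1564, M(φ₂)=-0.6120 → ΔM = +0.5444;  Δλ = -2.8992 rad
tan C = Δλ / ΔM = -5.3255 → C = 280.63°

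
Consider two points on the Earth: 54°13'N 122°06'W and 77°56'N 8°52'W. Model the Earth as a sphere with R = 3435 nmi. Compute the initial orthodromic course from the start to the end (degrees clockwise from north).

N = sin Δλ·cos φ₂ = +0.1921;  D = cos φ₁ sin φ₂ − sin φ₁ cos φ₂ cos Δλ = +0.6387
initial course = atan2(N, D) = 16.74°

16.7°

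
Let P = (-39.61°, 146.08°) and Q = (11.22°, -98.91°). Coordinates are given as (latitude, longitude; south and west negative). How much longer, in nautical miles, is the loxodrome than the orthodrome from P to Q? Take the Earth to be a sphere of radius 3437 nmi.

143 nmi

Great circle: cos σ = sin φ₁ sin φ₂ + cos φ₁ cos φ₂ cos Δλ,  σ = 2.0303 rad → d_gc = 6978.27 nmi
Rhumb line: Δψ = +0.9511, q = Δφ/Δψ = 0.9327, d_rh = R√(Δφ²+q²Δλ²) = 7120.81 nmi
Excess = 7120.81 − 6978.27 = 142.54 ≈ 143 nmi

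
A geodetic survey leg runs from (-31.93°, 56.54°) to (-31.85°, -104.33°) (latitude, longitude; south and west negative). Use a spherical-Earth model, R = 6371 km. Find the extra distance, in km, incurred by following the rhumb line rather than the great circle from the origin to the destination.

Great circle: cos σ = sin φ₁ sin φ₂ + cos φ₁ cos φ₂ cos Δλ,  σ = 1.9845 rad → d_gc = 12643.3 km
Rhumb line: Δψ = +0.0016, q = Δφ/Δψ = 0.8491, d_rh = R√(Δφ²+q²Δλ²) = 15188.0 km
Excess = 15188.0 − 12643.3 = 2544.7 ≈ 2545 km

2545 km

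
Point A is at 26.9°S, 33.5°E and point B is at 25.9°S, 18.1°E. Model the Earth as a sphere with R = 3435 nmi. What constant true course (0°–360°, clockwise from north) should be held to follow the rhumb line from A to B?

Meridional parts: M(φ₁)=-0.4878, M(φ₂)=-0.4683 → ΔM = +0.0195;  Δλ = -0.2688 rad
tan C = Δλ / ΔM = -13.7937 → C = 274.15°

274.1°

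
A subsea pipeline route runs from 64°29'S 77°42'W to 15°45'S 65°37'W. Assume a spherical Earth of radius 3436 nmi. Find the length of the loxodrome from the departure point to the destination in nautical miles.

Δψ = ln[tan(π/4+φ₂/2)/tan(π/4+φ₁/2)] = +1.2069;  Δφ = +0.8506 rad,  Δλ = +0.2109 rad
q = Δφ/Δψ = 0.7047
d = R·√(Δφ² + q²Δλ²) = 3436·0.86344 = 2967 nmi

2967 nmi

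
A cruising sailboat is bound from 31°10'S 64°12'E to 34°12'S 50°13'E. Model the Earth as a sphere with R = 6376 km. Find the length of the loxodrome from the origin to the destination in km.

Rhumb course C = atan2(Δλ, Δψ) with Δψ = ln[tan(π/4+φ₂/2)/tan(π/4+φ₁/2)] = -0.0629, Δλ = -0.2441 → C = 255.54°
d = R·|Δφ| / |cos C| = 6376·0.05294 / 0.24963 = 1352 km

1352 km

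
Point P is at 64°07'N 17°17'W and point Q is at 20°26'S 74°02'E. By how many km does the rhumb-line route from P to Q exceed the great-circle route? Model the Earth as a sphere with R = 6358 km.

346 km

Great circle: cos σ = sin φ₁ sin φ₂ + cos φ₁ cos φ₂ cos Δλ,  σ = 1.9002 rad → d_gc = 12081.6 km
Rhumb line: Δψ = -1.8350, q = Δφ/Δψ = 0.8042, d_rh = R√(Δφ²+q²Δλ²) = 12427.2 km
Excess = 12427.2 − 12081.6 = 345.6 ≈ 346 km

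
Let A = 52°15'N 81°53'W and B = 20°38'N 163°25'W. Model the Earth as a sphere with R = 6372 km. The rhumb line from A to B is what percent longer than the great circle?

3.6%

Great circle: σ = 1.1993 rad → d_gc = Rσ = 7642.1 km
Rhumb: Δφ = -0.5518, Δλ = -1.4230, Δψ = -0.7051, q = Δφ/Δψ = 0.7826 → d_rh = R√(Δφ²+q²Δλ²) = 7919.6 km
Excess = (7919.6 − 7642.1) / 7642.1 = 277.5 / 7642.1 = 3.63% ≈ 3.6%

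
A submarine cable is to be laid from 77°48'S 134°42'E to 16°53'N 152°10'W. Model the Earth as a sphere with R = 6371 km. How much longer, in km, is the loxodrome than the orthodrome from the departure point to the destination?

Great circle: cos σ = sin φ₁ sin φ₂ + cos φ₁ cos φ₂ cos Δλ,  σ = 1.7979 rad → d_gc = 11454.7 km
Rhumb line: Δψ = +2.5352, q = Δφ/Δψ = 0.6518, d_rh = R√(Δφ²+q²Δλ²) = 11787.4 km
Excess = 11787.4 − 11454.7 = 332.7 ≈ 333 km

333 km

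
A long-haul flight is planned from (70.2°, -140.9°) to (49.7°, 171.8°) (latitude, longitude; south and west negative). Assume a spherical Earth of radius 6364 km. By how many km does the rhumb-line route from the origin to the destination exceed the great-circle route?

73 km

Great circle: cos σ = sin φ₁ sin φ₂ + cos φ₁ cos φ₂ cos Δλ,  σ = 0.5233 rad → d_gc = 3330.5 km
Rhumb line: Δψ = -0.7431, q = Δφ/Δψ = 0.4815, d_rh = R√(Δφ²+q²Δλ²) = 3403.4 km
Excess = 3403.4 − 3330.5 = 72.9 ≈ 73 km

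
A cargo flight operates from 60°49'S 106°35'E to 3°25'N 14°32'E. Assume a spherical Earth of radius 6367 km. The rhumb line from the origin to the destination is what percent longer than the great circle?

3.8%

Great circle: σ = 1.6403 rad → d_gc = Rσ = 10443.8 km
Rhumb: Δφ = +1.1211, Δλ = -1.6066, Δψ = +1.4055, q = Δφ/Δψ = 0.7976 → d_rh = R√(Δφ²+q²Δλ²) = 10840.8 km
Excess = (10840.8 − 10443.8) / 10443.8 = 397.0 / 10443.8 = 3.80% ≈ 3.8%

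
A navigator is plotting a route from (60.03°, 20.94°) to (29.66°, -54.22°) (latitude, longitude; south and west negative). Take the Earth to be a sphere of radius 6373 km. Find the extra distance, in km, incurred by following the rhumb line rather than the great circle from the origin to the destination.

Great circle: cos σ = sin φ₁ sin φ₂ + cos φ₁ cos φ₂ cos Δλ,  σ = 1.0005 rad → d_gc = 6376.3 km
Rhumb line: Δψ = -0.7755, q = Δφ/Δψ = 0.6835, d_rh = R√(Δφ²+q²Δλ²) = 6637.7 km
Excess = 6637.7 − 6376.3 = 261.4 ≈ 261 km

261 km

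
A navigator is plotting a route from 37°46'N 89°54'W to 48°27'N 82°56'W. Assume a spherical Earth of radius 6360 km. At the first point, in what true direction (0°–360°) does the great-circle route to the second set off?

23.1°

θ = atan2( sin Δλ·cos φ₂ ,  cos φ₁ sin φ₂ − sin φ₁ cos φ₂ cos Δλ )
  = atan2(+0.0804, +0.1884) = 23.13°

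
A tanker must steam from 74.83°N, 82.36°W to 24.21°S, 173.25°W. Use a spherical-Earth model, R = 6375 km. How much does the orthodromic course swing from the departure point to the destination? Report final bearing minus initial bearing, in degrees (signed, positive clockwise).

-67.6°

At departure: θ₁ = atan2(sin Δλ cos φ₂, cos φ₁ sin φ₂ − sin φ₁ cos φ₂ cos Δλ) = 264.14°
At arrival: θ₂ = atan2(sin Δλ cos φ₁, −cos φ₂ sin φ₁ + sin φ₂ cos φ₁ cos Δλ) = 196.58°
Δθ = θ₂ − θ₁ = -67.6°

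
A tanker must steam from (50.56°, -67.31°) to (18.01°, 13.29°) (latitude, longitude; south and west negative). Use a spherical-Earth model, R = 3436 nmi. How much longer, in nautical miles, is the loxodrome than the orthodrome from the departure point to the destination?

136 nmi

Great circle: cos σ = sin φ₁ sin φ₂ + cos φ₁ cos φ₂ cos Δλ,  σ = 1.2266 rad → d_gc = 4214.6 nmi
Rhumb line: Δψ = -0.7063, q = Δφ/Δψ = 0.8043, d_rh = R√(Δφ²+q²Δλ²) = 4350.2 nmi
Excess = 4350.2 − 4214.6 = 135.6 ≈ 136 nmi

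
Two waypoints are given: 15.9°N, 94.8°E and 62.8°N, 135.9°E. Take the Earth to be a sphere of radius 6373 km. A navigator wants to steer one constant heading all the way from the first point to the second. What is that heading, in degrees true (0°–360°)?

32.2°

Meridional parts: M(φ₁)=+0.2811, M(φ₂)=+1.4191 → ΔM = +1.1380;  Δλ = +0.7173 rad
tan C = Δλ / ΔM = +0.6304 → C = 32.23°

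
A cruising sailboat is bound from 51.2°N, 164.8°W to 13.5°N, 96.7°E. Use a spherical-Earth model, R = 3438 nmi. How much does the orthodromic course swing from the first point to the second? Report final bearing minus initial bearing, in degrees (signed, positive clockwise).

At departure: θ₁ = atan2(sin Δλ cos φ₂, cos φ₁ sin φ₂ − sin φ₁ cos φ₂ cos Δλ) = 285.03°
At arrival: θ₂ = atan2(sin Δλ cos φ₁, −cos φ₂ sin φ₁ + sin φ₂ cos φ₁ cos Δλ) = 218.49°
Δθ = θ₂ − θ₁ = -66.5°

-66.5°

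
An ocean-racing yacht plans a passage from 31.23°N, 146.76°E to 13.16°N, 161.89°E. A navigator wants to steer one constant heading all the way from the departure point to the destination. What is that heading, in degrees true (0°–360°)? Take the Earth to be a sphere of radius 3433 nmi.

142.4°

Meridional parts: M(φ₁)=+0.5743, M(φ₂)=+0.2317 → ΔM = -0.3425;  Δλ = +0.2641 rad
tan C = Δλ / ΔM = -0.7710 → C = 142.37°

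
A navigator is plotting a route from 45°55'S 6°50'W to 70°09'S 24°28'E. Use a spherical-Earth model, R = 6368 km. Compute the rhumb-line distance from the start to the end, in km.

Δψ = ln[tan(π/4+φ₂/2)/tan(π/4+φ₁/2)] = -0.8389;  Δφ = -0.4230 rad,  Δλ = +0.5463 rad
q = Δφ/Δψ = 0.5042
d = R·√(Δφ² + q²Δλ²) = 6368·0.50472 = 3214 km

3214 km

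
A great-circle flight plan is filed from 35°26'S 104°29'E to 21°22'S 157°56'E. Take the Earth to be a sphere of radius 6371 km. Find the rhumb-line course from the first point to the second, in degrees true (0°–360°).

73.3°

Δψ = ln[tan(π/4+φ₂/2)/tan(π/4+φ₁/2)] = +0.2802
Δλ = +0.9329 rad (taken the short way round)
course = atan2(Δλ, Δψ) = 73.28°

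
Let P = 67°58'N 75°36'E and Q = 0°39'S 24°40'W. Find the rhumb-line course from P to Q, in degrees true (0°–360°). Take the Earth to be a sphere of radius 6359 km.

Δψ = ln[tan(π/4+φ₂/2)/tan(π/4+φ₁/2)] = -1.6477
Δλ = -1.7500 rad (taken the short way round)
course = atan2(Δλ, Δψ) = 226.72°

226.7°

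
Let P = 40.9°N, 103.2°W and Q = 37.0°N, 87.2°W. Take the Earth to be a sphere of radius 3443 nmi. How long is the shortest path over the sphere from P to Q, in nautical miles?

782 nmi

cos σ = sin φ₁ sin φ₂ + cos φ₁ cos φ₂ cos Δλ
      = sin(40.90°)sin(37.00°) + cos(40.90°)cos(37.00°)cos(16.00°) = 0.9743
σ = 13.018° → d = Rσ = 3443·0.22720 = 782 nmi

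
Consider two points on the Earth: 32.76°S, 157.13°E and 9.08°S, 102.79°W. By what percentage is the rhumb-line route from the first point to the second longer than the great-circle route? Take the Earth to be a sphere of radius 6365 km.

Great circle: σ = 1.6308 rad → d_gc = Rσ = 10379.9 km
Rhumb: Δφ = +0.4133, Δλ = +1.7467, Δψ = +0.4466, q = Δφ/Δψ = 0.9254 → d_rh = R√(Δφ²+q²Δλ²) = 10619.8 km
Excess = (10619.8 − 10379.9) / 10379.9 = 239.9 / 10379.9 = 2.31% ≈ 2.3%

2.3%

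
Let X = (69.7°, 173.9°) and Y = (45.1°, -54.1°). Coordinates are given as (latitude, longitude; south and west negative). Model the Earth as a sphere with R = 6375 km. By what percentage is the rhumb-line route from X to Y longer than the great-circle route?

20.2%

Great circle: σ = 1.0466 rad → d_gc = Rσ = 6672.4 km
Rhumb: Δφ = -0.4294, Δλ = +2.3038, Δψ = -0.8364, q = Δφ/Δψ = 0.5133 → d_rh = R√(Δφ²+q²Δλ²) = 8021.0 km
Excess = (8021.0 − 6672.4) / 6672.4 = 1348.6 / 6672.4 = 20.21% ≈ 20.2%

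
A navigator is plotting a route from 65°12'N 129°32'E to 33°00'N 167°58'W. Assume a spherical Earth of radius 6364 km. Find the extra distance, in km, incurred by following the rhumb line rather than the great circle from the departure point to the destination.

169 km

Great circle: cos σ = sin φ₁ sin φ₂ + cos φ₁ cos φ₂ cos Δλ,  σ = 0.8542 rad → d_gc = 5435.9 km
Rhumb line: Δψ = -0.9040, q = Δφ/Δψ = 0.6217, d_rh = R√(Δφ²+q²Δλ²) = 5605.0 km
Excess = 5605.0 − 5435.9 = 169.1 ≈ 169 km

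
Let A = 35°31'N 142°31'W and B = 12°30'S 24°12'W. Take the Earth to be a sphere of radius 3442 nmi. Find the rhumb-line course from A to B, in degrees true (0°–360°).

113.2°

Δψ = ln[tan(π/4+φ₂/2)/tan(π/4+φ₁/2)] = -0.8838
Δλ = +2.0650 rad (taken the short way round)
course = atan2(Δλ, Δψ) = 113.17°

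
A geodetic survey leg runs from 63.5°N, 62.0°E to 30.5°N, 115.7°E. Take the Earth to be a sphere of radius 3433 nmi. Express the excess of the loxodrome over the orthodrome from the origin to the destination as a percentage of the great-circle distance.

Great circle: σ = 0.8206 rad → d_gc = Rσ = 2817.0 nmi
Rhumb: Δφ = -0.5760, Δλ = +0.9372, Δψ = -0.8868, q = Δφ/Δψ = 0.6495 → d_rh = R√(Δφ²+q²Δλ²) = 2877.0 nmi
Excess = (2877.0 − 2817.0) / 2817.0 = 60.0 / 2817.0 = 2.13% ≈ 2.1%

2.1%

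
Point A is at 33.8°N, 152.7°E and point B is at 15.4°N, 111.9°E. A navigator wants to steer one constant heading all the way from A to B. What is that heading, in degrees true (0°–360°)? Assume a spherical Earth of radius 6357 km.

243.5°

Meridional parts: M(φ₁)=+0.6275, M(φ₂)=+0.2721 → ΔM = -0.3554;  Δλ = -0.7121 rad
tan C = Δλ / ΔM = +2.0038 → C = 243.48°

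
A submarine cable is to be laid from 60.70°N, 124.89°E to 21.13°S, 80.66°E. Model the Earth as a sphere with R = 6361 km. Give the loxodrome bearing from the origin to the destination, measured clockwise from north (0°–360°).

Δψ = ln[tan(π/4+φ₂/2)/tan(π/4+φ₁/2)] = -1.7191
Δλ = -0.7720 rad (taken the short way round)
course = atan2(Δλ, Δψ) = 204.18°

204.2°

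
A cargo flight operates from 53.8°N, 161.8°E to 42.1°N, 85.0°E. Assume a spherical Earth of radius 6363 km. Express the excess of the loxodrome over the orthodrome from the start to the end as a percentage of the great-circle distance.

4.6%

Great circle: σ = 0.8749 rad → d_gc = Rσ = 5567.0 km
Rhumb: Δφ = -0.2042, Δλ = -1.3404, Δψ = -0.3067, q = Δφ/Δψ = 0.6657 → d_rh = R√(Δφ²+q²Δλ²) = 5824.8 km
Excess = (5824.8 − 5567.0) / 5567.0 = 257.8 / 5567.0 = 4.63% ≈ 4.6%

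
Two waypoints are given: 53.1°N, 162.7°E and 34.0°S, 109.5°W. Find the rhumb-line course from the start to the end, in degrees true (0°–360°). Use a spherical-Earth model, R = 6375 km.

138.5°

Meridional parts: M(φ₁)=+1.0977, M(φ₂)=-0.6317 → ΔM = -1.7294;  Δλ = +1.5324 rad
tan C = Δλ / ΔM = -0.8861 → C = 138.46°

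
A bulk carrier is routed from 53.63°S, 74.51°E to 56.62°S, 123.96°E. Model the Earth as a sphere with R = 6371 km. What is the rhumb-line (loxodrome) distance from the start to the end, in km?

Rhumb course C = atan2(Δλ, Δψ) with Δψ = ln[tan(π/4+φ₂/2)/tan(π/4+φ₁/2)] = -0.0913, Δλ = +0.8631 → C = 96.04°
d = R·|Δφ| / |cos C| = 6371·0.05219 / 0.10522 = 3160 km

3160 km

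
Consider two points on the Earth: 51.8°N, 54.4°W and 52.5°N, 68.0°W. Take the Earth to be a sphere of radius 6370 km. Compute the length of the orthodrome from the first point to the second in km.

Haversine: a = sin²(Δφ/2)+cos φ₁ cos φ₂ sin²(Δλ/2) = 0.00532;  σ = 2·atan2(√a,√(1−a))
σ = 8.362° → d = Rσ = 6370·0.14594 = 930 km

930 km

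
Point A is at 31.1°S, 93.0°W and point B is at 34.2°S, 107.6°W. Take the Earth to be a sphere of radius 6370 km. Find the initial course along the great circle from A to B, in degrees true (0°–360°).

N = sin Δλ·cos φ₂ = -0.2085;  D = cos φ₁ sin φ₂ − sin φ₁ cos φ₂ cos Δλ = -0.0679
initial course = atan2(N, D) = 251.97°

252.0°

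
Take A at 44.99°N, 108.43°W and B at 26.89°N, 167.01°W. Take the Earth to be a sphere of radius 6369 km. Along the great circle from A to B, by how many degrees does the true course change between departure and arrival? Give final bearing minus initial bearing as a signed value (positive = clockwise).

-36.9°

Initial bearing θ₁ = atan2(sin Δλ cos φ₂, cos φ₁ sin φ₂ − sin φ₁ cos φ₂ cos Δλ) = 269.33°
Final bearing θ₂ = (initial bearing from the destination back to the start) + 180° = 232.46°
Δθ = θ₂ − θ₁ = -36.9°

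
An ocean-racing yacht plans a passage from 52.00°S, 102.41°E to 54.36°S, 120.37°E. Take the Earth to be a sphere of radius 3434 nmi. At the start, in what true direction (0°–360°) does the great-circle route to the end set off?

109.5°

θ = atan2( sin Δλ·cos φ₂ ,  cos φ₁ sin φ₂ − sin φ₁ cos φ₂ cos Δλ )
  = atan2(+0.1797, -0.0636) = 109.48°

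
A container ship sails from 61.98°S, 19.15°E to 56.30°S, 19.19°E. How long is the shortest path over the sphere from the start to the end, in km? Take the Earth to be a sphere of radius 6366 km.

Haversine: a = sin²(Δφ/2)+cos φ₁ cos φ₂ sin²(Δλ/2) = 0.00245;  σ = 2·atan2(√a,√(1−a))
σ = 5.680° → d = Rσ = 6366·0.09914 = 631 km

631 km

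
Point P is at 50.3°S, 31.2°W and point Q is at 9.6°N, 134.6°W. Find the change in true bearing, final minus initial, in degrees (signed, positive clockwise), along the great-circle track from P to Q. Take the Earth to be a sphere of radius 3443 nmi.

Initial bearing θ₁ = atan2(sin Δλ cos φ₂, cos φ₁ sin φ₂ − sin φ₁ cos φ₂ cos Δλ) = 265.87°
Final bearing θ₂ = (initial bearing from the destination back to the start) + 180° = 319.75°
Δθ = θ₂ − θ₁ = +53.9°

+53.9°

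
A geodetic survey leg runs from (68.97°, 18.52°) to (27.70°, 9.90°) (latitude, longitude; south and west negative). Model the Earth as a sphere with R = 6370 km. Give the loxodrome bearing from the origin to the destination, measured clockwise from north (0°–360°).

187.3°

Meridional parts: M(φ₁)=+1.6841, M(φ₂)=+0.5035 → ΔM = -1.1806;  Δλ = -0.1504 rad
tan C = Δλ / ΔM = +0.1274 → C = 187.26°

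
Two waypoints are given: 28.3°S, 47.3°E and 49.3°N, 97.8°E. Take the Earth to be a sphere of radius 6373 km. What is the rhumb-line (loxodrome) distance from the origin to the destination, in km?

Δψ = ln[tan(π/4+φ₂/2)/tan(π/4+φ₁/2)] = +1.5071;  Δφ = +1.3544 rad,  Δλ = +0.8814 rad
q = Δφ/Δψ = 0.8986
d = R·√(Δφ² + q²Δλ²) = 6373·1.56897 = 9999 km

9999 km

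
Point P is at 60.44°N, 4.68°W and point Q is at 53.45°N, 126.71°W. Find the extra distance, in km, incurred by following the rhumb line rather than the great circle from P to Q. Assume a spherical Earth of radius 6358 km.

1063 km

Great circle: cos σ = sin φ₁ sin φ₂ + cos φ₁ cos φ₂ cos Δλ,  σ = 0.9968 rad → d_gc = 6337.9 km
Rhumb line: Δψ = -0.2245, q = Δφ/Δψ = 0.5435, d_rh = R√(Δφ²+q²Δλ²) = 7400.6 km
Excess = 7400.6 − 6337.9 = 1062.7 ≈ 1063 km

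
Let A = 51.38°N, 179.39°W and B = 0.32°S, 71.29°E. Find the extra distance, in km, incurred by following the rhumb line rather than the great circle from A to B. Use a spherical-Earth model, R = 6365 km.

Great circle: cos σ = sin φ₁ sin φ₂ + cos φ₁ cos φ₂ cos Δλ,  σ = 1.7832 rad → d_gc = 11350.4 km
Rhumb line: Δψ = -1.0543, q = Δφ/Δψ = 0.8559, d_rh = R√(Δφ²+q²Δλ²) = 11875.2 km
Excess = 11875.2 − 11350.4 = 524.8 ≈ 525 km

525 km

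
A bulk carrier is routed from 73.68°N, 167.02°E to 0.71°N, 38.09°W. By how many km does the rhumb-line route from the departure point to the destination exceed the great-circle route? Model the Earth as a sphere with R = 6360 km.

2393 km

Great circle: cos σ = sin φ₁ sin φ₂ + cos φ₁ cos φ₂ cos Δλ,  σ = 1.8158 rad → d_gc = 11548.3 km
Rhumb line: Δψ = -1.9298, q = Δφ/Δψ = 0.6599, d_rh = R√(Δφ²+q²Δλ²) = 13941.1 km
Excess = 13941.1 − 11548.3 = 2392.8 ≈ 2393 km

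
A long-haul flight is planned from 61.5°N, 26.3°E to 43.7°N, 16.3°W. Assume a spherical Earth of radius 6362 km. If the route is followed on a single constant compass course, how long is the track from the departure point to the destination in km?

3445 km

Rhumb course C = atan2(Δλ, Δψ) with Δψ = ln[tan(π/4+φ₂/2)/tan(π/4+φ₁/2)] = -0.5209, Δλ = -0.7435 → C = 234.98°
d = R·|Δφ| / |cos C| = 6362·0.31067 / 0.57379 = 3445 km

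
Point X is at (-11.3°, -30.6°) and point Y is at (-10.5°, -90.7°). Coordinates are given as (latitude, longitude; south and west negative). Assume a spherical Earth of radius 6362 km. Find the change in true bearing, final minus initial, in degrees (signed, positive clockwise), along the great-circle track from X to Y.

At departure: θ₁ = atan2(sin Δλ cos φ₂, cos φ₁ sin φ₂ − sin φ₁ cos φ₂ cos Δλ) = 264.46°
At arrival: θ₂ = atan2(sin Δλ cos φ₁, −cos φ₂ sin φ₁ + sin φ₂ cos φ₁ cos Δλ) = 276.95°
Δθ = θ₂ − θ₁ = +12.5°

+12.5°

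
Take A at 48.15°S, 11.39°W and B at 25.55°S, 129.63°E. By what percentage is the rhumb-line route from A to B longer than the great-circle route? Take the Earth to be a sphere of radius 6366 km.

15.4%

Great circle: σ = 1.7180 rad → d_gc = Rσ = 10936.7 km
Rhumb: Δφ = +0.3944, Δλ = +2.4613, Δψ = +0.4999, q = Δφ/Δψ = 0.7891 → d_rh = R√(Δφ²+q²Δλ²) = 12615.7 km
Excess = (12615.7 − 10936.7) / 10936.7 = 1679.0 / 10936.7 = 15.352% ≈ 15.4%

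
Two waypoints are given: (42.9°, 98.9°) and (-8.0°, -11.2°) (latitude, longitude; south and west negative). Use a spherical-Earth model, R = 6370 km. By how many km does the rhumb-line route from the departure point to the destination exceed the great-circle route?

309 km

Great circle: cos σ = sin φ₁ sin φ₂ + cos φ₁ cos φ₂ cos Δλ,  σ = 1.9220 rad → d_gc = 12243.2 km
Rhumb line: Δψ = -0.9705, q = Δφ/Δψ = 0.9153, d_rh = R√(Δφ²+q²Δλ²) = 12552.3 km
Excess = 12552.3 − 12243.2 = 309.1 ≈ 309 km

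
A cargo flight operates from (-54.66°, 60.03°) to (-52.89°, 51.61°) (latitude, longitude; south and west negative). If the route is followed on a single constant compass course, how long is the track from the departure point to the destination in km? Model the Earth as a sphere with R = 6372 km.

Rhumb course C = atan2(Δλ, Δψ) with Δψ = ln[tan(π/4+φ₂/2)/tan(π/4+φ₁/2)] = +0.0523, Δλ = -0.1470 → C = 289.58°
d = R·|Δφ| / |cos C| = 6372·0.03089 / 0.33520 = 587 km

587 km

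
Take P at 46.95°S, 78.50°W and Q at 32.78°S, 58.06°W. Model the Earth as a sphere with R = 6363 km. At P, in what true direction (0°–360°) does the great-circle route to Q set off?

54.9°

θ = atan2( sin Δλ·cos φ₂ ,  cos φ₁ sin φ₂ − sin φ₁ cos φ₂ cos Δλ )
  = atan2(+0.2936, +0.2061) = 54.93°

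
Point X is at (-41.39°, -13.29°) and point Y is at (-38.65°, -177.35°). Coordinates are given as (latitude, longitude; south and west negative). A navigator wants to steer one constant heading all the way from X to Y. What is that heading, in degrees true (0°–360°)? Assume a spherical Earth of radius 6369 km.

271.2°

Δψ = ln[tan(π/4+φ₂/2)/tan(π/4+φ₁/2)] = +0.0625
Δλ = -2.8634 rad (taken the short way round)
course = atan2(Δλ, Δψ) = 271.25°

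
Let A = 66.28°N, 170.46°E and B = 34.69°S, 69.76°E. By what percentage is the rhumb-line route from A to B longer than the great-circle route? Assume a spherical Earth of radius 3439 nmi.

2.7%

Great circle: σ = 2.1926 rad → d_gc = Rσ = 7540.2 nmi
Rhumb: Δφ = -1.7623, Δλ = -1.7575, Δψ = -2.2069, q = Δφ/Δψ = 0.7985 → d_rh = R√(Δφ²+q²Δλ²) = 7747.5 nmi
Excess = (7747.5 − 7540.2) / 7540.2 = 207.3 / 7540.2 = 2.749% ≈ 2.7%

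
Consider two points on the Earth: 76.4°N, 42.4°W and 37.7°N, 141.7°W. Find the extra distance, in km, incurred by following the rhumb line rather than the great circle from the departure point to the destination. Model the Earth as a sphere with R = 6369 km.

616 km

Great circle: cos σ = sin φ₁ sin φ₂ + cos φ₁ cos φ₂ cos Δλ,  σ = 0.9712 rad → d_gc = 6185.5 km
Rhumb line: Δψ = -1.4152, q = Δφ/Δψ = 0.4773, d_rh = R√(Δφ²+q²Δλ²) = 6801.4 km
Excess = 6801.4 − 6185.5 = 615.9 ≈ 616 km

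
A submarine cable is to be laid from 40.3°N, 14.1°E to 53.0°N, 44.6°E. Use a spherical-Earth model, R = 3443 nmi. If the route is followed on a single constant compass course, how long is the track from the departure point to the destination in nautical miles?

1464 nmi

Δψ = ln[tan(π/4+φ₂/2)/tan(π/4+φ₁/2)] = +0.3251;  Δφ = +0.2217 rad,  Δλ = +0.5323 rad
q = Δφ/Δψ = 0.6819
d = R·√(Δφ² + q²Δλ²) = 3443·0.42530 = 1464 nmi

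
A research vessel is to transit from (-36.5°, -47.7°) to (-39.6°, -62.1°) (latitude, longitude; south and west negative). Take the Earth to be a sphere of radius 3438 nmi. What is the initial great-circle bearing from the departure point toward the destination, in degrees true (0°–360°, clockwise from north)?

250.3°

θ = atan2( sin Δλ·cos φ₂ ,  cos φ₁ sin φ₂ − sin φ₁ cos φ₂ cos Δλ )
  = atan2(-0.1916, -0.0685) = 250.33°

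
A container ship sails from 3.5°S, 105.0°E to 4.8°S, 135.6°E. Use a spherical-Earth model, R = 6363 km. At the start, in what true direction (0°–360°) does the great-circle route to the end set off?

N = sin Δλ·cos φ₂ = +0.5073;  D = cos φ₁ sin φ₂ − sin φ₁ cos φ₂ cos Δλ = -0.0312
initial course = atan2(N, D) = 93.52°

93.5°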